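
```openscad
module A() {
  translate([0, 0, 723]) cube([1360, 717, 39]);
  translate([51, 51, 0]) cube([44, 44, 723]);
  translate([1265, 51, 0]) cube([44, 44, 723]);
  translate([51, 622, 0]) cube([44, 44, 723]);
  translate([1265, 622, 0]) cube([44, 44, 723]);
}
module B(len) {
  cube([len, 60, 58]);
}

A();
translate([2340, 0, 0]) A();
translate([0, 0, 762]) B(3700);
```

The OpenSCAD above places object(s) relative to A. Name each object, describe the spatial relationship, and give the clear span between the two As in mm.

Second table starts at x = 2340; first ends at x = 1360; clear span = 2340 − 1360 = 980 mm.

A is a table. B is a beam. A beam spans the tops of two tables. The clear span between the two tables is 980 mm.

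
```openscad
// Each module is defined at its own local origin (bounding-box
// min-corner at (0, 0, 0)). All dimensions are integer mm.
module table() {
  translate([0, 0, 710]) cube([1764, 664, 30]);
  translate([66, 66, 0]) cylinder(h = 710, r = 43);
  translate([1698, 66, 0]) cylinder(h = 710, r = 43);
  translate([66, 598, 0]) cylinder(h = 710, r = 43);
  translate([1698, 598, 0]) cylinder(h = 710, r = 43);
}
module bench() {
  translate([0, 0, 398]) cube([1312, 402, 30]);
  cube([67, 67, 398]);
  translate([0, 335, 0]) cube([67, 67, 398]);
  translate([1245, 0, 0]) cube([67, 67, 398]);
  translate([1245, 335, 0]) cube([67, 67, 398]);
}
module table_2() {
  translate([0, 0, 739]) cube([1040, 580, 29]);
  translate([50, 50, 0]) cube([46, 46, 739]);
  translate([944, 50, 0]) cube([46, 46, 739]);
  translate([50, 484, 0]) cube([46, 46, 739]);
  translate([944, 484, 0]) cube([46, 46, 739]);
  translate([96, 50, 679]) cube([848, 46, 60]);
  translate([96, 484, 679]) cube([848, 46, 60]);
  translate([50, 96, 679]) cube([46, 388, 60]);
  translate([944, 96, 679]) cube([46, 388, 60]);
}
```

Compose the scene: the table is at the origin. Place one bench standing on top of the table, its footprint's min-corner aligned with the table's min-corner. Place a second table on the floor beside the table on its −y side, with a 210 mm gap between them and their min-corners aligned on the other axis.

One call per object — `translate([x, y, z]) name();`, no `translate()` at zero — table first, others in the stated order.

table();
translate([0, 0, 740]) bench();
translate([0, -790, 0]) table_2();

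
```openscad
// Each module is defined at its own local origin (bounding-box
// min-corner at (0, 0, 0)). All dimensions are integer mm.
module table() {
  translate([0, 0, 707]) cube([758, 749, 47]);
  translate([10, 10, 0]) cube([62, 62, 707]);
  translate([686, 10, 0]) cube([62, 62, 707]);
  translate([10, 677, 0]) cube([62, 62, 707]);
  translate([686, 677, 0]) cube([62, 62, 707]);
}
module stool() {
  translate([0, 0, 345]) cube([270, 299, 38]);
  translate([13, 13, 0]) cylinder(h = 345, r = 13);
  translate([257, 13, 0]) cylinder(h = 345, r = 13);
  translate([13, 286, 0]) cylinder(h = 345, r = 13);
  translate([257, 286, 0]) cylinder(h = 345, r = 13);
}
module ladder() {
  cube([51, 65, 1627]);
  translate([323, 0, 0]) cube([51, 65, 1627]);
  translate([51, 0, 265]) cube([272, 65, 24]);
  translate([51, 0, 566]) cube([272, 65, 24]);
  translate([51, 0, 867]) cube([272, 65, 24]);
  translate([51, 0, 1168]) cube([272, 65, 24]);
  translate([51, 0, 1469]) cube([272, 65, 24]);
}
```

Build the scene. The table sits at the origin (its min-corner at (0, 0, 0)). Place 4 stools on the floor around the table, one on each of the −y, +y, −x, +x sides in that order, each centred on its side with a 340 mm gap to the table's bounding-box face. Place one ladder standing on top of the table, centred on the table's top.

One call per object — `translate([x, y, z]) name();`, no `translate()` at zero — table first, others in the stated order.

table();
translate([244, -639, 0]) stool();
translate([244, 1089, 0]) stool();
translate([-610, 225, 0]) stool();
translate([1098, 225, 0]) stool();
translate([192, 342, 754]) ladder();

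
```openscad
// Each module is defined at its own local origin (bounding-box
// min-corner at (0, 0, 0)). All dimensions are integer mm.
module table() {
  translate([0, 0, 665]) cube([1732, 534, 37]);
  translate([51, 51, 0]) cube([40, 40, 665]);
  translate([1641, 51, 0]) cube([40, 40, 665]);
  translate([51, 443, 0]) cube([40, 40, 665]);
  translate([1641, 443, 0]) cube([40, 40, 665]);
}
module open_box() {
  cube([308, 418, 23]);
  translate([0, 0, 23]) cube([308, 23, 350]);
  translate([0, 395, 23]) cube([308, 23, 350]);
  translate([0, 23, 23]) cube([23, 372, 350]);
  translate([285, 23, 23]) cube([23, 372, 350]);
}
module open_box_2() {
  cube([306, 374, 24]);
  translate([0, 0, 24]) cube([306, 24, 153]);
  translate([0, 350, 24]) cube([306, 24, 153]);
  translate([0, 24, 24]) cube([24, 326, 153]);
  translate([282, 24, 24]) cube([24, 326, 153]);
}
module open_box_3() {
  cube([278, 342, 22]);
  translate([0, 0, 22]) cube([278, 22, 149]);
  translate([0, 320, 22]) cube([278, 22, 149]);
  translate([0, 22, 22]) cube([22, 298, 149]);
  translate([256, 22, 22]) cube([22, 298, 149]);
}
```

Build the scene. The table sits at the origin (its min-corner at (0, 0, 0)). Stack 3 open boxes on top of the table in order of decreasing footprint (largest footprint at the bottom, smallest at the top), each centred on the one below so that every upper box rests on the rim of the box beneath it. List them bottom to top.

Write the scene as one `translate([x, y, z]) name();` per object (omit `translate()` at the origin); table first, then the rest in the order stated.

table();
translate([712, 58, 702]) open_box();
translate([713, 80, 1075]) open_box_2();
translate([727, 96, 1252]) open_box_3();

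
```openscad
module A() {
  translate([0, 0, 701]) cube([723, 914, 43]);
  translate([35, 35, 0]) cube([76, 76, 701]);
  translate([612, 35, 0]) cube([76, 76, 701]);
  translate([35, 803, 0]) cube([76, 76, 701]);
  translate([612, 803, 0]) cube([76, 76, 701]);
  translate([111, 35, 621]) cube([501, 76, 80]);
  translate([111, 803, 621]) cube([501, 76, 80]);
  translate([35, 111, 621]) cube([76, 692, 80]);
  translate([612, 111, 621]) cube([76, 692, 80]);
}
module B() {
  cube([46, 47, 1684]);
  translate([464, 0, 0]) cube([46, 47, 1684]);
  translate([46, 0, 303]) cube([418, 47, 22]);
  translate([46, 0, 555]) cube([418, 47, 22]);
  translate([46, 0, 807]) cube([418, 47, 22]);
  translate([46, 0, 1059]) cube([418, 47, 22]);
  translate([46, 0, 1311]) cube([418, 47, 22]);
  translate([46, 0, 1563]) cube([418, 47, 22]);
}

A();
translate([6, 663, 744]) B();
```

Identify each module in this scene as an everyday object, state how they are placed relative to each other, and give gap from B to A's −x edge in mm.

A is a table. B is a ladder. The ladder is on top of the table. The gap from the ladder to the table's −x edge is 6 mm.

The ladder's min-x is at 6; the table's min-x is 0; gap = 6 mm.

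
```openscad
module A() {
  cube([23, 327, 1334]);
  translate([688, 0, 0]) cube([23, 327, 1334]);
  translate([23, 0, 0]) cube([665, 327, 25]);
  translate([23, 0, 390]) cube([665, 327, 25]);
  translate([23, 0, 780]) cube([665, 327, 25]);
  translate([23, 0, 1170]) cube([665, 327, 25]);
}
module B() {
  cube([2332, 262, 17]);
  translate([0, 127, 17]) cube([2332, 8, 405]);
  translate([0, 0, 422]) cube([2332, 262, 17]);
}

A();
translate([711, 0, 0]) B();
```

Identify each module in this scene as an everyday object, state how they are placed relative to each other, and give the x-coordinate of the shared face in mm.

The bookshelf's +x face and the I-beam's −x face are both at x = 711 mm.

A is a bookshelf. B is an I-beam. The I-beam is against the bookshelf's +x side, with their −y faces flush. The x-coordinate of the shared face is 711 mm.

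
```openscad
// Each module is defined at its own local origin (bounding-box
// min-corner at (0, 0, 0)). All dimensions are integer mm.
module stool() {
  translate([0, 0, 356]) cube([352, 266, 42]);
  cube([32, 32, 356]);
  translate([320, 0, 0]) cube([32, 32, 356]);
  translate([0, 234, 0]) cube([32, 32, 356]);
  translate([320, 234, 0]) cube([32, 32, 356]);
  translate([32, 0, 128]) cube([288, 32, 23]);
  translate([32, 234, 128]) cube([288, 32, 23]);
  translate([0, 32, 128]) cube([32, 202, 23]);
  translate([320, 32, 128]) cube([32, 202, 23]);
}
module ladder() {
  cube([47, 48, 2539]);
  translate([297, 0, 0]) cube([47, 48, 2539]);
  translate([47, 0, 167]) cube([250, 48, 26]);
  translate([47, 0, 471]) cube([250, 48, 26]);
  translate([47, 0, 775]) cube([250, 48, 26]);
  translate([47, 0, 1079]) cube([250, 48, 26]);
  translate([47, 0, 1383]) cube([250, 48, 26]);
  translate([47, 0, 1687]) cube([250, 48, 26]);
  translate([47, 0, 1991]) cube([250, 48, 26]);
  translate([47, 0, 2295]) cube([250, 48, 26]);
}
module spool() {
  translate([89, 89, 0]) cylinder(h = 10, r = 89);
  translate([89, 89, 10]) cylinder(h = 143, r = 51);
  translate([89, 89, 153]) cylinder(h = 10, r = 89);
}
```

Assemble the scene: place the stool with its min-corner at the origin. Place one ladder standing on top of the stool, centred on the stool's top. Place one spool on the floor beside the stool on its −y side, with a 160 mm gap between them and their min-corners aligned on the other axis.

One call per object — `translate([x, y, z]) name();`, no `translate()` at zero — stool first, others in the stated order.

stool();
translate([4, 109, 398]) ladder();
translate([0, -338, 0]) spool();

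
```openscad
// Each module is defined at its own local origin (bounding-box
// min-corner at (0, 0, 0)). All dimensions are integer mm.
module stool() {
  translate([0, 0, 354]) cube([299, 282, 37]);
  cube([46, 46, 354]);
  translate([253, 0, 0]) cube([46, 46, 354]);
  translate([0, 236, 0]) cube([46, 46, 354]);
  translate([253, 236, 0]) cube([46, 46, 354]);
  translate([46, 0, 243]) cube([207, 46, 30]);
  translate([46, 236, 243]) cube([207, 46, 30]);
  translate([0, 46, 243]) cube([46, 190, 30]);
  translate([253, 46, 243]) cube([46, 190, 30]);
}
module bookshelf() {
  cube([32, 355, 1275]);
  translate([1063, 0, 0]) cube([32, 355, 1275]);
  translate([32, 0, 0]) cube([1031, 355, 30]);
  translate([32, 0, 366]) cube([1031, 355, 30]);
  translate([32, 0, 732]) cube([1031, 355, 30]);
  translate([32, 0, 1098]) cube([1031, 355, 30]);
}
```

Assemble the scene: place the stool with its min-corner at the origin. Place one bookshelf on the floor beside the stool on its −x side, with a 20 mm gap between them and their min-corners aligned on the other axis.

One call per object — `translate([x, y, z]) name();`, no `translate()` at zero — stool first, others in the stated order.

stool();
translate([-1115, 0, 0]) bookshelf();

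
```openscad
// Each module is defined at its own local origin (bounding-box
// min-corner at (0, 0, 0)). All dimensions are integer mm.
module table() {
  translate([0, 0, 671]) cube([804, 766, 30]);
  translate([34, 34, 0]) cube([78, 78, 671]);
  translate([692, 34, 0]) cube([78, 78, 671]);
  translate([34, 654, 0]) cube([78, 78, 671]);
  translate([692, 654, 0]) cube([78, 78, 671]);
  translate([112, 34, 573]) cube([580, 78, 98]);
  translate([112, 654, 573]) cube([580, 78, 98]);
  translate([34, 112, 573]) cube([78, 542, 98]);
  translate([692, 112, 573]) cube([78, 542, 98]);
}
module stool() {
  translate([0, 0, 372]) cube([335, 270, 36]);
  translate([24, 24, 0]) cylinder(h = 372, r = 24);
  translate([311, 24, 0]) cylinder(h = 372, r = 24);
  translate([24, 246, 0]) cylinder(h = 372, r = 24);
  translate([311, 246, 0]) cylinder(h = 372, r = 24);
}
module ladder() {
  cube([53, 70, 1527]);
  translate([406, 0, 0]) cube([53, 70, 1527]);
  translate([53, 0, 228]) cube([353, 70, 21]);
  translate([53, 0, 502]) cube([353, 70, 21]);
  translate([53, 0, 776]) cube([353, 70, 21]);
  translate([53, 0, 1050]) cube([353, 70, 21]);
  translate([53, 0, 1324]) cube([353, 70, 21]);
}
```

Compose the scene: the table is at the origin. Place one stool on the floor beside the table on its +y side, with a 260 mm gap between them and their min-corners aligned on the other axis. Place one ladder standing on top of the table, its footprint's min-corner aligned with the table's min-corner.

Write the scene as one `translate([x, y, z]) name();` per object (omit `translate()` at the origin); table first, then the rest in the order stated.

table();
translate([0, 1026, 0]) stool();
translate([0, 0, 701]) ladder();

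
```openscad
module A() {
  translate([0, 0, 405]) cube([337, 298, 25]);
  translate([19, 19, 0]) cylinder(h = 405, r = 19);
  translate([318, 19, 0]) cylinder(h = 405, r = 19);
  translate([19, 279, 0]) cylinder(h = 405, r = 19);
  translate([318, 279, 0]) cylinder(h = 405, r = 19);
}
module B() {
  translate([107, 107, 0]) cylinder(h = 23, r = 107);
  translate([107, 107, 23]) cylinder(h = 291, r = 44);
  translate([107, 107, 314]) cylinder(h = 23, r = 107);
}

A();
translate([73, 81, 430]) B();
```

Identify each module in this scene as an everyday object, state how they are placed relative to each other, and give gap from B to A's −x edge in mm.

The spool's min-x is at 73; the stool's min-x is 0; gap = 73 mm.

A is a stool. B is a spool. The spool is on top of the stool. The gap from the spool to the stool's −x edge is 73 mm.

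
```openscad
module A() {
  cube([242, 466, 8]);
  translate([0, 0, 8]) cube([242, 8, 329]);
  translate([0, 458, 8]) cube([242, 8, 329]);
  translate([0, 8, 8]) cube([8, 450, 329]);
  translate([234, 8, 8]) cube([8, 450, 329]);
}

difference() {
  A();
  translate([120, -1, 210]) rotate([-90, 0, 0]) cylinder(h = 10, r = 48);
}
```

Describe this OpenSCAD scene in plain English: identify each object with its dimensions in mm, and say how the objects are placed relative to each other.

A is an open storage box with external size 242×466×337 mm and wall thickness 8 mm (the base is also 8 mm thick). The base covers the whole footprint; the four walls stand on the base, with the y-facing walls full-width and the x-facing walls fitting between their inner faces.

The open box has a circular hole of radius 48 mm through its front wall, centred at (x = 120, z = 210).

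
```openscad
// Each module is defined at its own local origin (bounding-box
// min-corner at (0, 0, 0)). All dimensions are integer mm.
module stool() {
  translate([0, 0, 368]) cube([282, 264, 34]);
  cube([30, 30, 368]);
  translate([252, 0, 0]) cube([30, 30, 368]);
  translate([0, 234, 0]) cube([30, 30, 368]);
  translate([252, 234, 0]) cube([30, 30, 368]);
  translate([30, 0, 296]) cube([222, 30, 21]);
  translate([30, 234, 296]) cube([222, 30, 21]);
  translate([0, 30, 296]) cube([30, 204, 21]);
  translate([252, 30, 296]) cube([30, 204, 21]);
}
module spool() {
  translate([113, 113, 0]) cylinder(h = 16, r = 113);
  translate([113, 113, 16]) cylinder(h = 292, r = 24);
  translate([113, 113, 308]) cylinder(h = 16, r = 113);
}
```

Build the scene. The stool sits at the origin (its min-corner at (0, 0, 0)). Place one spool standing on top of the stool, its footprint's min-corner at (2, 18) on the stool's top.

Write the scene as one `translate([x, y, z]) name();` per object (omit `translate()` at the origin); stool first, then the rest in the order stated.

stool();
translate([2, 18, 402]) spool();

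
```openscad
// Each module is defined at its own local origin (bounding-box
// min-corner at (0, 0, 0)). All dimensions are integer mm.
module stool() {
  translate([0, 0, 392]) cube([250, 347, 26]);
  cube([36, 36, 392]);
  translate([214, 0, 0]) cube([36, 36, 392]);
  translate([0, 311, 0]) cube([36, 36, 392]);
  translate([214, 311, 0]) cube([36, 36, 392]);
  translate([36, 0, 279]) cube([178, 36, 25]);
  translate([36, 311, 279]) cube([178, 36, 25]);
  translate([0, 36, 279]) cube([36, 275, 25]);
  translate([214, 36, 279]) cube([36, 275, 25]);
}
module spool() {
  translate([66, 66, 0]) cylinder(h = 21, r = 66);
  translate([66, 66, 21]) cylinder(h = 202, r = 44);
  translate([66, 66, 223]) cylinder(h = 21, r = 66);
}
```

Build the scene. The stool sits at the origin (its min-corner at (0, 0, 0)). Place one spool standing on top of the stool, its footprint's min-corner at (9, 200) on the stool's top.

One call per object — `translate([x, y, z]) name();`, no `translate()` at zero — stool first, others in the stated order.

stool();
translate([9, 200, 418]) spool();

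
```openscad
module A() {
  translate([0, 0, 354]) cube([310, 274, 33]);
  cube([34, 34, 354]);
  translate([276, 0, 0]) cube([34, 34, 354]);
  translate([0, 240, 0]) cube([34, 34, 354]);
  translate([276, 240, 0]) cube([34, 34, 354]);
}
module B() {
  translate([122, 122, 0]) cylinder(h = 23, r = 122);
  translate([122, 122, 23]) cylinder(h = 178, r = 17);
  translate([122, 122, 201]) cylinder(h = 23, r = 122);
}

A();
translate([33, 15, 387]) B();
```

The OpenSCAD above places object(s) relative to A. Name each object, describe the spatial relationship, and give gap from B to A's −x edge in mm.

The spool's min-x is at 33; the stool's min-x is 0; gap = 33 mm.

A is a stool. B is a spool. The spool is on top of the stool, centred. The gap from the spool to the stool's −x edge is 33 mm.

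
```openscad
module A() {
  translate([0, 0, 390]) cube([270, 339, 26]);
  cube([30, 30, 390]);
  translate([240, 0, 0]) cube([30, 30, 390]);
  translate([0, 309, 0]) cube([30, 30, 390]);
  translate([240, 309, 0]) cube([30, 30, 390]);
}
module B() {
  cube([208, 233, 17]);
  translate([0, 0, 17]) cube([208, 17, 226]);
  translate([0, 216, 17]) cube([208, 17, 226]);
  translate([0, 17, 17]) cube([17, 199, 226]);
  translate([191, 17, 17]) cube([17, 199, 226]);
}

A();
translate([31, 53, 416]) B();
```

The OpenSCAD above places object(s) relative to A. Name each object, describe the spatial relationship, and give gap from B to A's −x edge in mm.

A is a stool. B is an open box. The open box is on top of the stool, centred. The gap from the open box to the stool's −x edge is 31 mm.

The open box's min-x is at 31; the stool's min-x is 0; gap = 31 mm.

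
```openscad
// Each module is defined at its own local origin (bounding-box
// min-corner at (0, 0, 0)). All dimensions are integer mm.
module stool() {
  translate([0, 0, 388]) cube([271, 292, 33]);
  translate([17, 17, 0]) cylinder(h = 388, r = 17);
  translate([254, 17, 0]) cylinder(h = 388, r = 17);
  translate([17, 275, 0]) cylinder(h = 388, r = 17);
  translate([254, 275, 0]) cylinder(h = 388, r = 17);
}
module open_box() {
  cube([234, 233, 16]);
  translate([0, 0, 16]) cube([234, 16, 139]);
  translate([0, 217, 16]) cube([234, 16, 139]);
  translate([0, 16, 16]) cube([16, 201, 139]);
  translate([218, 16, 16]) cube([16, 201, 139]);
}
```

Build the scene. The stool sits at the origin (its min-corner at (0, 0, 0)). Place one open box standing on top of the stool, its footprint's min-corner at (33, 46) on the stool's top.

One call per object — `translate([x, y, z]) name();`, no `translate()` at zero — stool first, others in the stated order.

stool();
translate([33, 46, 421]) open_box();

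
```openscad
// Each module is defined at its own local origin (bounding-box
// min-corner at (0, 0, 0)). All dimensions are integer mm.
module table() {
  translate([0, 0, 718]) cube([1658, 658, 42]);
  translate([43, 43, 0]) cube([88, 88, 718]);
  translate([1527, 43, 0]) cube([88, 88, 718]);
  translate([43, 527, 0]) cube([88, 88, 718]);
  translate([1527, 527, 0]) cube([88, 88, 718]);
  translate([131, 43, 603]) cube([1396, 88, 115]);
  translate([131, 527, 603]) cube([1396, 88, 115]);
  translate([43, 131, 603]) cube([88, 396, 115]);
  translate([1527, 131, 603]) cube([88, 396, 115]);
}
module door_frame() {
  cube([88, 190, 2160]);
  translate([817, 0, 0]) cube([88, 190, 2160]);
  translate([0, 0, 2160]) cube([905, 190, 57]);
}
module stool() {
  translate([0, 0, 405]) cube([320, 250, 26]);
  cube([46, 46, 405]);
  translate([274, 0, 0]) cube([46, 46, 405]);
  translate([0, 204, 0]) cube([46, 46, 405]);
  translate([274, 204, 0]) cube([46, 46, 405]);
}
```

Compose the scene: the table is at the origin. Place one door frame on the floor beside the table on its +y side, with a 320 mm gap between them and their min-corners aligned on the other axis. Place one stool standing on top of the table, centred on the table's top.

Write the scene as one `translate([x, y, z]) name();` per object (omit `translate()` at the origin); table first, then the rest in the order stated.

table();
translate([0, 978, 0]) door_frame();
translate([669, 204, 760]) stool();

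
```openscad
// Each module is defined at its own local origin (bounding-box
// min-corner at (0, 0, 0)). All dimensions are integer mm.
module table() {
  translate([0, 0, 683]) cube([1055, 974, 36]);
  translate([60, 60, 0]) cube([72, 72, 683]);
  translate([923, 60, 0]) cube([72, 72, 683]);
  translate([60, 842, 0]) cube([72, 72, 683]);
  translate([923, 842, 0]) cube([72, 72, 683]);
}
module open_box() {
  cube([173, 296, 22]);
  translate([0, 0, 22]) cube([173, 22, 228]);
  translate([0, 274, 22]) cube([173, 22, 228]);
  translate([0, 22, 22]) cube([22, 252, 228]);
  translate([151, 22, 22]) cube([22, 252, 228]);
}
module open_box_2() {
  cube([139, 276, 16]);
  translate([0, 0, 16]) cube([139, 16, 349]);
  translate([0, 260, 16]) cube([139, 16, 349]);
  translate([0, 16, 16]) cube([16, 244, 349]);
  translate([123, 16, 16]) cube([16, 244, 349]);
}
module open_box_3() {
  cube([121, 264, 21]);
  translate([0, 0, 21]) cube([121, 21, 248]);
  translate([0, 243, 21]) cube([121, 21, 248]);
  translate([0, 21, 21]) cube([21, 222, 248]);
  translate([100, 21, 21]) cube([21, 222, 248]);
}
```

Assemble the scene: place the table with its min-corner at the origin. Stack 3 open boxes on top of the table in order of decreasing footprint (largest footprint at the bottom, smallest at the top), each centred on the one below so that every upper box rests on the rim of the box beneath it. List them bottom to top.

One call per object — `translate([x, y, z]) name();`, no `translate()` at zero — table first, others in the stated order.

table();
translate([441, 339, 719]) open_box();
translate([458, 349, 969]) open_box_2();
translate([467, 355, 1334]) open_box_3();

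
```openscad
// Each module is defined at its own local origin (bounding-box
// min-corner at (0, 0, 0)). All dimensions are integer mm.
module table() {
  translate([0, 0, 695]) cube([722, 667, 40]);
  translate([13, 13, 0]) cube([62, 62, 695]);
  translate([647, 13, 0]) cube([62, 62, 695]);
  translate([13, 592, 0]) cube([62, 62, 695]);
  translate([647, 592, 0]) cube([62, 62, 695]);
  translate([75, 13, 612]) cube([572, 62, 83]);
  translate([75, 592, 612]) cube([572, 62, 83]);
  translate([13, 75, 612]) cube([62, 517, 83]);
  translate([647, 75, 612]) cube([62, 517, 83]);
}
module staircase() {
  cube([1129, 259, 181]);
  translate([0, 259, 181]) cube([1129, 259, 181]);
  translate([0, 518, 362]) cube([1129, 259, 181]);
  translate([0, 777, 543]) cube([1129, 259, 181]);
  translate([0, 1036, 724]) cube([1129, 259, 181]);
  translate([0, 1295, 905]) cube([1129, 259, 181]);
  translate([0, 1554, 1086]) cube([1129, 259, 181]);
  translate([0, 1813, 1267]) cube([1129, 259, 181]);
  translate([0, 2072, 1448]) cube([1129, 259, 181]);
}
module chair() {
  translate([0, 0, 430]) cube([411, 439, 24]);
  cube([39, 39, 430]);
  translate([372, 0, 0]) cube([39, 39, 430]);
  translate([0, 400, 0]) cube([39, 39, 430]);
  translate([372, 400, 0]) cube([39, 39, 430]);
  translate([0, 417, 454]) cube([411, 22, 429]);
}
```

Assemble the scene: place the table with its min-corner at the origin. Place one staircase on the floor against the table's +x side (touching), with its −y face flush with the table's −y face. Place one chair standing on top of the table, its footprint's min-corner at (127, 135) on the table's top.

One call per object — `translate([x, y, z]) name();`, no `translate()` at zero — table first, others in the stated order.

table();
translate([722, 0, 0]) staircase();
translate([127, 135, 735]) chair();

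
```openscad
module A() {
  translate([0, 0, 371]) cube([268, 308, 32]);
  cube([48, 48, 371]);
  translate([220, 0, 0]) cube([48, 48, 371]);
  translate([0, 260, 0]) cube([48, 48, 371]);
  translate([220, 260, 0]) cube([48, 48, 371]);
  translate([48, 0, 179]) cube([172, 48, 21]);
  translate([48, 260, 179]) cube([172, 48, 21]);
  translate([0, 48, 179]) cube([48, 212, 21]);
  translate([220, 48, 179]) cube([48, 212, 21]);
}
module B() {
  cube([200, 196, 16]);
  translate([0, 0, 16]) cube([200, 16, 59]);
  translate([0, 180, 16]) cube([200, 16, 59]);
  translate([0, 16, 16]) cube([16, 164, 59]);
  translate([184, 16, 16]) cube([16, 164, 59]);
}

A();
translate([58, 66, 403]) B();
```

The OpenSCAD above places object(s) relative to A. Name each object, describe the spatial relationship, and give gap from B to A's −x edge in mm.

A is a stool. B is an open box. The open box is on top of the stool. The gap from the open box to the stool's −x edge is 58 mm.

The open box's min-x is at 58; the stool's min-x is 0; gap = 58 mm.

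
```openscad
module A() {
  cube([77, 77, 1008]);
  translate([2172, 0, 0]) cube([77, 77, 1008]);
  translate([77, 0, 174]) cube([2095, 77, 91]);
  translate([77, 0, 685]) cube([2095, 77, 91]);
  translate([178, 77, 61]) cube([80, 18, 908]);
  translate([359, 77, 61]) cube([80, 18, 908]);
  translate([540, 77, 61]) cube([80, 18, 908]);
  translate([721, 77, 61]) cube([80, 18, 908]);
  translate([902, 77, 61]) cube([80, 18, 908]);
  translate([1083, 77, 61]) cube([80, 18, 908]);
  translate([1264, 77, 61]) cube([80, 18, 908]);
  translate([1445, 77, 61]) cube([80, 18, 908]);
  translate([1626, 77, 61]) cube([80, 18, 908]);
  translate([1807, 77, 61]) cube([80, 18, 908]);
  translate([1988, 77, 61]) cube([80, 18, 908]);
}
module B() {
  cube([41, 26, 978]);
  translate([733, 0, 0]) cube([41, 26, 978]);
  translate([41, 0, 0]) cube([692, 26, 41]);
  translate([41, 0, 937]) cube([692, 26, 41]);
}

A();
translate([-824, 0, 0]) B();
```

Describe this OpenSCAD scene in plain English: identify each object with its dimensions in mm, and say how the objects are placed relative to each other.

A is a fence section. Two 77×77 mm posts, 1008 mm tall, stand on the floor with a clear span of 2095 mm between their inner faces. Two horizontal rails of 77×91 mm section span the gap between the posts with their undersides at z = 174 mm and z = 685 mm, flush with the posts' −y face. 11 pickets, each 80 mm wide, 18 mm thick and 908 mm tall, are fixed to the +y face of the rails with their bottoms at z = 61 mm, evenly spaced across the span with equal gaps (rounded down to the nearest mm) at the −x end and between each pair — any rounding remainder accumulates at the +x end.

B is a rectangular picture frame lying in the x–z plane (depth along y). The opening is 692 mm wide (x) by 896 mm tall (z), surrounded by a border 41 mm wide on all four sides. The frame is 26 mm deep and is made of two full-height vertical stiles with two horizontal rails fitted between them.

The picture frame is on the floor beside the fence section on its −x side.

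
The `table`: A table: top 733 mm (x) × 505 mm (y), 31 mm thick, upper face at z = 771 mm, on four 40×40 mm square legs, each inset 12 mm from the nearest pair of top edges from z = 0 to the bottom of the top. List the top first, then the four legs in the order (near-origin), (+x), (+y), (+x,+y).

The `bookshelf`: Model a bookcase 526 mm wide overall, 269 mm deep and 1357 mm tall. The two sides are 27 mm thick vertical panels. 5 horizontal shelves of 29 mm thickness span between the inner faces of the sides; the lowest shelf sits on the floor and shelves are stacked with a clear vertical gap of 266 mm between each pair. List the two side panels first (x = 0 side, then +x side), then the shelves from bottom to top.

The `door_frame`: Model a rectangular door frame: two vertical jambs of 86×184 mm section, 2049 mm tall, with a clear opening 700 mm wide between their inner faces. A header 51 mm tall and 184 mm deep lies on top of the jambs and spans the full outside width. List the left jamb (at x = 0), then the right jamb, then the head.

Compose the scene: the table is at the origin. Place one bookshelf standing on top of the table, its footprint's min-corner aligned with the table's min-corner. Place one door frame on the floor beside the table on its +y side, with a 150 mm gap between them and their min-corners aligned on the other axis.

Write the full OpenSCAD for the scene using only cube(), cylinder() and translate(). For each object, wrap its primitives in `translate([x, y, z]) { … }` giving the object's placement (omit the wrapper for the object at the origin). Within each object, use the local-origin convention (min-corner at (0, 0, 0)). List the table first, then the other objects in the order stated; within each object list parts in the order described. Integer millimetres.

translate([0, 0, 740]) cube([733, 505, 31]);
translate([12, 12, 0]) cube([40, 40, 740]);
translate([681, 12, 0]) cube([40, 40, 740]);
translate([12, 453, 0]) cube([40, 40, 740]);
translate([681, 453, 0]) cube([40, 40, 740]);
translate([0, 0, 771]) {
  cube([27, 269, 1357]);
  translate([499, 0, 0]) cube([27, 269, 1357]);
  translate([27, 0, 0]) cube([472, 269, 29]);
  translate([27, 0, 295]) cube([472, 269, 29]);
  translate([27, 0, 590]) cube([472, 269, 29]);
  translate([27, 0, 885]) cube([472, 269, 29]);
  translate([27, 0, 1180]) cube([472, 269, 29]);
}
translate([0, 655, 0]) {
  cube([86, 184, 2049]);
  translate([786, 0, 0]) cube([86, 184, 2049]);
  translate([0, 0, 2049]) cube([872, 184, 51]);
}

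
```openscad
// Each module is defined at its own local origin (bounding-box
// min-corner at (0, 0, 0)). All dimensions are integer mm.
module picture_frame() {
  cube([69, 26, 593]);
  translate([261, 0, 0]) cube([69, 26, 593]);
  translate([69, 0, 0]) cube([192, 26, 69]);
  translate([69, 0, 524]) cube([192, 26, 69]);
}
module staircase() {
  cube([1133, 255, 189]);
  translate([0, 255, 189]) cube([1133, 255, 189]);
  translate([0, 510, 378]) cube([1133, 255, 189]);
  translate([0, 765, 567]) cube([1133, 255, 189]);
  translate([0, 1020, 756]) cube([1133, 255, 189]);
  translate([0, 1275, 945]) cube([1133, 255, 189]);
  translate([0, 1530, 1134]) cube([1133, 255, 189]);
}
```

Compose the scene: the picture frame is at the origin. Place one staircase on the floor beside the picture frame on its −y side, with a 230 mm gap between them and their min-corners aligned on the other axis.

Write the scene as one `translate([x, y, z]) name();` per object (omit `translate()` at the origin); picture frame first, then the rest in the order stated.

picture_frame();
translate([0, -2015, 0]) staircase();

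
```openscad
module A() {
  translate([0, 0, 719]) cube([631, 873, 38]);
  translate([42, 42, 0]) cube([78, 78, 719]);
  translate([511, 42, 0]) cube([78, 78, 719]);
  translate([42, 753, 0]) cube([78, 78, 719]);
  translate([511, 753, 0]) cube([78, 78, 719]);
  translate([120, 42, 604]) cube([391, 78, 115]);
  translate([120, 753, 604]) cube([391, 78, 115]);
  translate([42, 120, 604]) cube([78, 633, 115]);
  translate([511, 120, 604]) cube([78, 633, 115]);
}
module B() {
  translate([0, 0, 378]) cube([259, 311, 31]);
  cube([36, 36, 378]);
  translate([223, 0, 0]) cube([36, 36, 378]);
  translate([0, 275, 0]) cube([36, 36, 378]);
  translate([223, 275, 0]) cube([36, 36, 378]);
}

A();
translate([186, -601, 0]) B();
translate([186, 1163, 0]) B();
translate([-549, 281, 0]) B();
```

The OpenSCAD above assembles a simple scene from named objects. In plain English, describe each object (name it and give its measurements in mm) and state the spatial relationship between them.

A is a table with a 631×873 mm rectangular top, 38 mm thick, top surface at z = 757 mm, supported by four 78×78 mm square legs, each inset 42 mm from the nearest pair of top edges, running from the floor. Four apron rails, 78 mm thick and 115 mm tall, run between adjacent legs with their top edges flush with the underside of the top and their outer faces flush with the legs' outer faces.

B is a four-legged stool. The seat is 259×311 mm, 31 mm thick, top at z = 409 mm. It stands on four square legs, each 36×36 mm in cross-section, from z = 0 to the seat underside, each flush with a corner of the seat.

Three stools sit around the table at the −y, +y, −x sides.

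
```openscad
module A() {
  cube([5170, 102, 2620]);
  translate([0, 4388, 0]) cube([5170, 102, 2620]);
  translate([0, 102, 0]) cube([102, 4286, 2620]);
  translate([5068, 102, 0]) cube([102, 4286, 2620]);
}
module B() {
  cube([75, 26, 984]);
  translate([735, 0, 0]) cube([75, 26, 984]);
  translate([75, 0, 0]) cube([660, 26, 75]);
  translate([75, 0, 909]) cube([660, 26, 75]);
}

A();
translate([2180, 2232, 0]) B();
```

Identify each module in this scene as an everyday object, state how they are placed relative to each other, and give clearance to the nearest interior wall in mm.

Clearances: x = 2078, y = 2130; minimum 2078 mm.

A is a house frame. B is a picture frame. The picture frame sits inside the house frame, centred. The clearance to the nearest interior wall is 2078 mm.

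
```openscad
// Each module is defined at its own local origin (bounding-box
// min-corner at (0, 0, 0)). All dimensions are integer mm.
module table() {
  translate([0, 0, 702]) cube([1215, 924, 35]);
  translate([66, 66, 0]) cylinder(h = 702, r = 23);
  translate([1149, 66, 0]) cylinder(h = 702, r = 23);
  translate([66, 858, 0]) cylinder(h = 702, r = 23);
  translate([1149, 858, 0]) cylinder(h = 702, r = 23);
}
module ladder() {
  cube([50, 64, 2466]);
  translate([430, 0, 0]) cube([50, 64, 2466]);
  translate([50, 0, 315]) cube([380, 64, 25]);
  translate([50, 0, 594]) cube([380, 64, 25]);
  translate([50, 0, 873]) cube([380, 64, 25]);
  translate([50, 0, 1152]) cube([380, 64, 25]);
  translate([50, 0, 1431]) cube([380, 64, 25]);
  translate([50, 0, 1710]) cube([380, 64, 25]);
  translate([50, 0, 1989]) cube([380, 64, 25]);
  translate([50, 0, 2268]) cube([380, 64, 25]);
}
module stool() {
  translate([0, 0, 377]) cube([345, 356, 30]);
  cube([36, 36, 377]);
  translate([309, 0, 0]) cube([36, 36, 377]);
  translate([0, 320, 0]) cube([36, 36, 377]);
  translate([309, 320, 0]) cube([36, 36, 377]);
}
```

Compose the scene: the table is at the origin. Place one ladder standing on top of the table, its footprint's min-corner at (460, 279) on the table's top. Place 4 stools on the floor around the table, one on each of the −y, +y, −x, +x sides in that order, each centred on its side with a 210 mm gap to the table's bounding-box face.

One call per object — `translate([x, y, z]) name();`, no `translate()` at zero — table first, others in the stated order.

table();
translate([460, 279, 737]) ladder();
translate([435, -566, 0]) stool();
translate([435, 1134, 0]) stool();
translate([-555, 284, 0]) stool();
translate([1425, 284, 0]) stool();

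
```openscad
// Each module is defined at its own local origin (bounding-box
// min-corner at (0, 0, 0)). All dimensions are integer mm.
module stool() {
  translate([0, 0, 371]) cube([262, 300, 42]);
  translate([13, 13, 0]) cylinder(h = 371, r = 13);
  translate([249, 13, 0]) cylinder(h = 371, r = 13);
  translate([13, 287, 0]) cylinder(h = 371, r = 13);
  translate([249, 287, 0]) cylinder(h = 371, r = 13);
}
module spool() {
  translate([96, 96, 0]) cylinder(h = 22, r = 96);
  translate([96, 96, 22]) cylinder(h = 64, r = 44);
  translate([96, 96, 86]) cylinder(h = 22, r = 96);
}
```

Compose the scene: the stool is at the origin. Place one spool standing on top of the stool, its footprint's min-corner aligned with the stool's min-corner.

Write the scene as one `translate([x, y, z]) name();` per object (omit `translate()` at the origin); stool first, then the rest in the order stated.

stool();
translate([0, 0, 413]) spool();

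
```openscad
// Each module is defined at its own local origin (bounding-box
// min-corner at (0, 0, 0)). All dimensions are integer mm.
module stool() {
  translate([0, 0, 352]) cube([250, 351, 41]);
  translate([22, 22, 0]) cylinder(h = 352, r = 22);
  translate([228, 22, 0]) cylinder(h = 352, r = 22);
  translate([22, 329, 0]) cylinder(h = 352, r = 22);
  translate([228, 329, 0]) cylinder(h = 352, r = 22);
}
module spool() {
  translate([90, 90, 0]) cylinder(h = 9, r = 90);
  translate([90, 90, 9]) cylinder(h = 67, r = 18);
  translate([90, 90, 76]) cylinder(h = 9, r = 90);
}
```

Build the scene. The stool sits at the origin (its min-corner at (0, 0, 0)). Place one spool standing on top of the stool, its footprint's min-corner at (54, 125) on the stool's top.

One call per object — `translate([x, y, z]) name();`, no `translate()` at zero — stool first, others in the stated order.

stool();
translate([54, 125, 393]) spool();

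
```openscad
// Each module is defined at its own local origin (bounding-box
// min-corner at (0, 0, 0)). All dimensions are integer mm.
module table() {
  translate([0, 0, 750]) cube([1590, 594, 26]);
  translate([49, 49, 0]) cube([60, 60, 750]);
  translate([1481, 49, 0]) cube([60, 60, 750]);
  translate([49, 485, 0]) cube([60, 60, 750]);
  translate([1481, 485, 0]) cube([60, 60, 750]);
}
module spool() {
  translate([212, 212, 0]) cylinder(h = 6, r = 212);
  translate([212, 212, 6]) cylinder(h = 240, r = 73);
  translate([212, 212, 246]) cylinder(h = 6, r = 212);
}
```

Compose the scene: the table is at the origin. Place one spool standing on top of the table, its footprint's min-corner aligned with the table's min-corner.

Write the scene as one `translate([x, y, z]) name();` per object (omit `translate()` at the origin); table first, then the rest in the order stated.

table();
translate([0, 0, 776]) spool();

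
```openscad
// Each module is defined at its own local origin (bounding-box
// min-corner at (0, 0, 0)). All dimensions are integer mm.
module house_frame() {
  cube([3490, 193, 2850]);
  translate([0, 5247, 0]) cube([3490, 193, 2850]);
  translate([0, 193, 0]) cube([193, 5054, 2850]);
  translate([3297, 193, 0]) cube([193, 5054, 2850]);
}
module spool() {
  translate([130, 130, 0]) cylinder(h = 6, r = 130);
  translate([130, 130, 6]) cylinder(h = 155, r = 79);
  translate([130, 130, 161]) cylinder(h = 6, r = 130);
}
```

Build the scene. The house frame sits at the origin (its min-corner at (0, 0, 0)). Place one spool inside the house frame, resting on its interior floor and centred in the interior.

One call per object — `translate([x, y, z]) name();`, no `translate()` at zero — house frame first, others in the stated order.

house_frame();
translate([1615, 2590, 0]) spool();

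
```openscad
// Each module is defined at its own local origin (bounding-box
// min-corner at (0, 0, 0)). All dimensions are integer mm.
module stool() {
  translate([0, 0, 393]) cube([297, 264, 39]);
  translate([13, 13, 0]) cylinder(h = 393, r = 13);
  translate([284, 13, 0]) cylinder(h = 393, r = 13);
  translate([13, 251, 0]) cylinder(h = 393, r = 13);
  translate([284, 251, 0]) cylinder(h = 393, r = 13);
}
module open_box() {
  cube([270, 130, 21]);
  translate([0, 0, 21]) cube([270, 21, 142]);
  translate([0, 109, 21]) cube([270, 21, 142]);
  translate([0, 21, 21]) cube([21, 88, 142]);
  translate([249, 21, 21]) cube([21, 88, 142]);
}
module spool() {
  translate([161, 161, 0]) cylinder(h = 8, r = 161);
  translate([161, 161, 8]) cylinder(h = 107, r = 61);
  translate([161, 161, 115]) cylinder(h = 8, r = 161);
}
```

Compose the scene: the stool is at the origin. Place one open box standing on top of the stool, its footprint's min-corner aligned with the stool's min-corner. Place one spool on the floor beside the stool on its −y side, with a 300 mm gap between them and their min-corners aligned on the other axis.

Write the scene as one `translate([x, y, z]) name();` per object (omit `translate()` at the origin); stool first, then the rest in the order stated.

stool();
translate([0, 0, 432]) open_box();
translate([0, -622, 0]) spool();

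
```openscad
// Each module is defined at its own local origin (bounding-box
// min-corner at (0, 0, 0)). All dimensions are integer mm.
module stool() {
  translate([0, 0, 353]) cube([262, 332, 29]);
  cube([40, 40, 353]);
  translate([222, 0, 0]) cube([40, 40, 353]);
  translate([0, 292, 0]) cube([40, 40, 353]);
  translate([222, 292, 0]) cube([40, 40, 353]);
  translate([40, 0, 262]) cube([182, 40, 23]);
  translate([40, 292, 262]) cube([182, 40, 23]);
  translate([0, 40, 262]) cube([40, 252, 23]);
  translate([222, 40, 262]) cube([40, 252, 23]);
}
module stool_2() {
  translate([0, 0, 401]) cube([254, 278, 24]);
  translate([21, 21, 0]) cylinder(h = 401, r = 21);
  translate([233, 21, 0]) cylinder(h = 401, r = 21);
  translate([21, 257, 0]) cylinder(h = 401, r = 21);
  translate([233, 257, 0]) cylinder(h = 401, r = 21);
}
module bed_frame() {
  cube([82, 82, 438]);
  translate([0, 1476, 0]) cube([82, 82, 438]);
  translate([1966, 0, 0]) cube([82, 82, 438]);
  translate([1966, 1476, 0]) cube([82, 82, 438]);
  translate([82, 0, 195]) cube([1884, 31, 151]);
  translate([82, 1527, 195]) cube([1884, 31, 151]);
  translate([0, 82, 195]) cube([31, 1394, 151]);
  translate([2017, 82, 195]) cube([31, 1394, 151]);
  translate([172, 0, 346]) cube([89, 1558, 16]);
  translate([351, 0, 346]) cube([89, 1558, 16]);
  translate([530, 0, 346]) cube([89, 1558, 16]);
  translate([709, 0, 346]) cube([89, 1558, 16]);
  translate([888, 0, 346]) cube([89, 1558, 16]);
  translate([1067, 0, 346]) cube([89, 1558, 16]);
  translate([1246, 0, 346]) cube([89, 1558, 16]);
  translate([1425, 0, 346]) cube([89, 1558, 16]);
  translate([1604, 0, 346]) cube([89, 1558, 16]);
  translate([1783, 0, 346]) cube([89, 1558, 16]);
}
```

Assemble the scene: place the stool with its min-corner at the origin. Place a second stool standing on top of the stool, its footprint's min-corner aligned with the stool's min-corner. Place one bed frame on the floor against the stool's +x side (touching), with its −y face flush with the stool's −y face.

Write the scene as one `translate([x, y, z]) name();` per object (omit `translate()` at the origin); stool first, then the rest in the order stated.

stool();
translate([0, 0, 382]) stool_2();
translate([262, 0, 0]) bed_frame();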